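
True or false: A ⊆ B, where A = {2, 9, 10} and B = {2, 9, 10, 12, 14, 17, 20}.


A ⊆ B means every element of A is in B.
All elements of A are in B.
So A ⊆ B.

Yes, A ⊆ B


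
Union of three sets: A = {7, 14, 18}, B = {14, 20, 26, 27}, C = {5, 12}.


A ∪ B = {7, 14, 18, 20, 26, 27}
(A ∪ B) ∪ C = {5, 7, 12, 14, 18, 20, 26, 27}

A ∪ B ∪ C = {5, 7, 12, 14, 18, 20, 26, 27}


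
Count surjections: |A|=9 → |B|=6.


n = |A| = 9, k = |B| = 6. Surjections via inclusion-exclusion:
S(n,k) = Σ(-1)^i × C(k,i) × (k-i)^n, i=0 to k
i=0: (-1)^0×C(6,0)×6^9 = 10077696
i=1: (-1)^1×C(6,1)×5^9 = -11718750
i=2: (-1)^2×C(6,2)×4^9 = 3932160
i=3: (-1)^3×C(6,3)×3^9 = -393660
i=4: (-1)^4×C(6,4)×2^9 = 7680
i=5: (-1)^5×C(6,5)×1^9 = -6
i=6: (-1)^6×C(6,6)×0^9 = 0
Total = 1905120

Number of surjections = 1905120


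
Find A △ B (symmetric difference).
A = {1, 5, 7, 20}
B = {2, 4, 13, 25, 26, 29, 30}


A △ B = (A \ B) ∪ (B \ A) = elements in exactly one of A or B
A \ B = {1, 5, 7, 20}
B \ A = {2, 4, 13, 25, 26, 29, 30}
A △ B = {1, 2, 4, 5, 7, 13, 20, 25, 26, 29, 30}

A △ B = {1, 2, 4, 5, 7, 13, 20, 25, 26, 29, 30}


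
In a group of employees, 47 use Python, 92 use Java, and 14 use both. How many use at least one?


|A ∪ B| = |A| + |B| - |A ∩ B|
= 47 + 92 - 14
= 125

|A ∪ B| = 125


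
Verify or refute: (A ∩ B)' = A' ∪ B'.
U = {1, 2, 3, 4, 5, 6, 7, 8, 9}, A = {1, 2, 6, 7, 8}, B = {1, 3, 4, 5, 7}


LHS: A ∩ B = {1, 7}
(A ∩ B)' = U \ (A ∩ B) = {2, 3, 4, 5, 6, 8, 9}
A' = {3, 4, 5, 9}, B' = {2, 6, 8, 9}
Claimed RHS: A' ∪ B' = {2, 3, 4, 5, 6, 8, 9}
Identity is VALID: LHS = RHS = {2, 3, 4, 5, 6, 8, 9} ✓

Identity is valid. (A ∩ B)' = A' ∪ B' = {2, 3, 4, 5, 6, 8, 9}


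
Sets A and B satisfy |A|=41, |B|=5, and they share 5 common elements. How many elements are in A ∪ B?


|A ∪ B| = |A| + |B| - |A ∩ B|
= 41 + 5 - 5
= 41

|A ∪ B| = 41


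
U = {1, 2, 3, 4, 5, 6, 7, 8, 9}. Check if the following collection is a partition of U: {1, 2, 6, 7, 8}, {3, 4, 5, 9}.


A partition requires: (1) non-empty parts, (2) pairwise disjoint, (3) union = U
Parts: {1, 2, 6, 7, 8}, {3, 4, 5, 9}
Union of parts: {1, 2, 3, 4, 5, 6, 7, 8, 9}
U = {1, 2, 3, 4, 5, 6, 7, 8, 9}
All non-empty? True
Pairwise disjoint? True
Covers U? True

Yes, valid partition


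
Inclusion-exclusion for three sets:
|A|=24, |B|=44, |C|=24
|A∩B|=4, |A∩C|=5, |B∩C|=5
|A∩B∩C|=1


|A∪B∪C| = |A|+|B|+|C| - |A∩B|-|A∩C|-|B∩C| + |A∩B∩C|
= 24+44+24 - 4-5-5 + 1
= 92 - 14 + 1
= 79

|A ∪ B ∪ C| = 79


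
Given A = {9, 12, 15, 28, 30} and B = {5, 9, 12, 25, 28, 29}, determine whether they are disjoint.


Disjoint means A ∩ B = ∅.
A ∩ B = {9, 12, 28}
A ∩ B ≠ ∅, so A and B are NOT disjoint.

No, A and B are not disjoint (A ∩ B = {9, 12, 28})


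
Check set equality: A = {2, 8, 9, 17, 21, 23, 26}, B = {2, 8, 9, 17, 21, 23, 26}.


Two sets are equal iff they have exactly the same elements.
A = {2, 8, 9, 17, 21, 23, 26}
B = {2, 8, 9, 17, 21, 23, 26}
Same elements → A = B

Yes, A = B


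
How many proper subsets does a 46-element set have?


Total subsets = 2^n = 2^46 = 70368744177664
Proper subsets exclude the set itself: 2^n - 1
= 70368744177664 - 1
= 70368744177663

Number of proper subsets = 70368744177663


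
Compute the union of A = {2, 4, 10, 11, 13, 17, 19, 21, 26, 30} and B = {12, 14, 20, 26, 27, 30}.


A ∪ B = all elements in A or B (or both)
A = {2, 4, 10, 11, 13, 17, 19, 21, 26, 30}
B = {12, 14, 20, 26, 27, 30}
A ∪ B = {2, 4, 10, 11, 12, 13, 14, 17, 19, 20, 21, 26, 27, 30}

A ∪ B = {2, 4, 10, 11, 12, 13, 14, 17, 19, 20, 21, 26, 27, 30}


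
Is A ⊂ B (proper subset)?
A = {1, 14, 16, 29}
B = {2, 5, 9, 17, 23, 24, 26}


A ⊂ B requires: A ⊆ B AND A ≠ B.
A ⊆ B? No
A ⊄ B, so A is not a proper subset.

No, A is not a proper subset of B


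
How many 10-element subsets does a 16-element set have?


C(n,k) = n! / (k!(n-k)!)
C(16,10) = 16! / (10!6!)
= 8008

C(16,10) = 8008


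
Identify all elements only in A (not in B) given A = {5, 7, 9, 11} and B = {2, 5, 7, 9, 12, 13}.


A = {5, 7, 9, 11}
B = {2, 5, 7, 9, 12, 13}
Region: only in A (not in B)
Elements: {11}

Elements only in A (not in B): {11}


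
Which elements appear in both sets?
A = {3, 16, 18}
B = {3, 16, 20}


A ∩ B = elements in both A and B
A = {3, 16, 18}
B = {3, 16, 20}
A ∩ B = {3, 16}

A ∩ B = {3, 16}


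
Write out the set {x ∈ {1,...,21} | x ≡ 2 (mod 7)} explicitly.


Checking each candidate:
Condition: x in {1,...,21} with x ≡ 2 (mod 7)
Result = {2, 9, 16}

{2, 9, 16}


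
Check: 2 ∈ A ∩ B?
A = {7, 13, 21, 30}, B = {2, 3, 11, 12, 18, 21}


A = {7, 13, 21, 30}, B = {2, 3, 11, 12, 18, 21}
A ∩ B = elements in both A and B
A ∩ B = {21}
Checking if 2 ∈ A ∩ B
2 is not in A ∩ B → False

2 ∉ A ∩ B


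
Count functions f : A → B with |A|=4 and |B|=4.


Each of |A| = 4 inputs maps to any of |B| = 4 outputs.
# functions = |B|^|A| = 4^4
= 256

Number of functions = 256


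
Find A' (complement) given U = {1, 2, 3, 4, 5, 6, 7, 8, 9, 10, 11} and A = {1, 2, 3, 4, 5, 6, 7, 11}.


Aᶜ = U \ A = elements in U but not in A
U = {1, 2, 3, 4, 5, 6, 7, 8, 9, 10, 11}
A = {1, 2, 3, 4, 5, 6, 7, 11}
Aᶜ = {8, 9, 10}

Aᶜ = {8, 9, 10}


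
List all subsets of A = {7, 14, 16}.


|A| = 3, so |P(A)| = 2^3 = 8
Enumerate subsets by cardinality (0 to 3):
∅, {7}, {14}, {16}, {7, 14}, {7, 16}, {14, 16}, {7, 14, 16}

P(A) has 8 subsets: ∅, {7}, {14}, {16}, {7, 14}, {7, 16}, {14, 16}, {7, 14, 16}


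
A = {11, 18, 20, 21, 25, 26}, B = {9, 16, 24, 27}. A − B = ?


A \ B = elements in A but not in B
A = {11, 18, 20, 21, 25, 26}
B = {9, 16, 24, 27}
Remove from A any elements in B
A \ B = {11, 18, 20, 21, 25, 26}

A \ B = {11, 18, 20, 21, 25, 26}


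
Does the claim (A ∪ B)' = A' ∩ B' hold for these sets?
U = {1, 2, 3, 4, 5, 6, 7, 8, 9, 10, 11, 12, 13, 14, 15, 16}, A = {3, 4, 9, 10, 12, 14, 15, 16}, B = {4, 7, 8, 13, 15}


LHS: A ∪ B = {3, 4, 7, 8, 9, 10, 12, 13, 14, 15, 16}
(A ∪ B)' = U \ (A ∪ B) = {1, 2, 5, 6, 11}
A' = {1, 2, 5, 6, 7, 8, 11, 13}, B' = {1, 2, 3, 5, 6, 9, 10, 11, 12, 14, 16}
Claimed RHS: A' ∩ B' = {1, 2, 5, 6, 11}
Identity is VALID: LHS = RHS = {1, 2, 5, 6, 11} ✓

Identity is valid. (A ∪ B)' = A' ∩ B' = {1, 2, 5, 6, 11}


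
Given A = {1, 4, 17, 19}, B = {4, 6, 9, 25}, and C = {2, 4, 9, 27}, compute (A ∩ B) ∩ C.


A ∩ B = {4}
(A ∩ B) ∩ C = {4}

A ∩ B ∩ C = {4}


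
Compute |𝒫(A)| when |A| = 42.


Number of subsets = 2^n
= 2^42
= 4398046511104

|P(A)| = 4398046511104


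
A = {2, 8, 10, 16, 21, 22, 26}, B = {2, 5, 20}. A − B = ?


A \ B = elements in A but not in B
A = {2, 8, 10, 16, 21, 22, 26}
B = {2, 5, 20}
Remove from A any elements in B
A \ B = {8, 10, 16, 21, 22, 26}

A \ B = {8, 10, 16, 21, 22, 26}


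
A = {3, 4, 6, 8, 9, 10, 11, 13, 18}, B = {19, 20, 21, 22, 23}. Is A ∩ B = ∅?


Disjoint means A ∩ B = ∅.
A ∩ B = ∅
A ∩ B = ∅, so A and B are disjoint.

Yes, A and B are disjoint


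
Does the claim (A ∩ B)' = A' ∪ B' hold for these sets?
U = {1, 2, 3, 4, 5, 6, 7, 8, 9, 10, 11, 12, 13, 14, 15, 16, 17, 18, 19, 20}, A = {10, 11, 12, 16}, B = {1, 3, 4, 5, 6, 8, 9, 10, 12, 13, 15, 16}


LHS: A ∩ B = {10, 12, 16}
(A ∩ B)' = U \ (A ∩ B) = {1, 2, 3, 4, 5, 6, 7, 8, 9, 11, 13, 14, 15, 17, 18, 19, 20}
A' = {1, 2, 3, 4, 5, 6, 7, 8, 9, 13, 14, 15, 17, 18, 19, 20}, B' = {2, 7, 11, 14, 17, 18, 19, 20}
Claimed RHS: A' ∪ B' = {1, 2, 3, 4, 5, 6, 7, 8, 9, 11, 13, 14, 15, 17, 18, 19, 20}
Identity is VALID: LHS = RHS = {1, 2, 3, 4, 5, 6, 7, 8, 9, 11, 13, 14, 15, 17, 18, 19, 20} ✓

Identity is valid. (A ∩ B)' = A' ∪ B' = {1, 2, 3, 4, 5, 6, 7, 8, 9, 11, 13, 14, 15, 17, 18, 19, 20}


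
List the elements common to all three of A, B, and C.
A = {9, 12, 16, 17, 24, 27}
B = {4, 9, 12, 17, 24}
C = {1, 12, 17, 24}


A ∩ B = {9, 12, 17, 24}
(A ∩ B) ∩ C = {12, 17, 24}

A ∩ B ∩ C = {12, 17, 24}


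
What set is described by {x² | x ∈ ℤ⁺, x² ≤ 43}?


Checking each candidate:
Condition: positive perfect squares ≤ 43
Result = {1, 4, 9, 16, 25, 36}

{1, 4, 9, 16, 25, 36}


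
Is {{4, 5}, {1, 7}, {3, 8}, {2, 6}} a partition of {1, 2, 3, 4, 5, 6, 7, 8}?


A partition requires: (1) non-empty parts, (2) pairwise disjoint, (3) union = U
Parts: {4, 5}, {1, 7}, {3, 8}, {2, 6}
Union of parts: {1, 2, 3, 4, 5, 6, 7, 8}
U = {1, 2, 3, 4, 5, 6, 7, 8}
All non-empty? True
Pairwise disjoint? True
Covers U? True

Yes, valid partition


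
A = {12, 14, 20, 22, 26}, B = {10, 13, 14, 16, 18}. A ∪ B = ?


A ∪ B = all elements in A or B (or both)
A = {12, 14, 20, 22, 26}
B = {10, 13, 14, 16, 18}
A ∪ B = {10, 12, 13, 14, 16, 18, 20, 22, 26}

A ∪ B = {10, 12, 13, 14, 16, 18, 20, 22, 26}


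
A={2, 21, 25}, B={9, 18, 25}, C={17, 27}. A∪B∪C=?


A ∪ B = {2, 9, 18, 21, 25}
(A ∪ B) ∪ C = {2, 9, 17, 18, 21, 25, 27}

A ∪ B ∪ C = {2, 9, 17, 18, 21, 25, 27}


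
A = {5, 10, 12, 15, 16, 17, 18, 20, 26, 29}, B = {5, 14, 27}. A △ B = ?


A △ B = (A \ B) ∪ (B \ A) = elements in exactly one of A or B
A \ B = {10, 12, 15, 16, 17, 18, 20, 26, 29}
B \ A = {14, 27}
A △ B = {10, 12, 14, 15, 16, 17, 18, 20, 26, 27, 29}

A △ B = {10, 12, 14, 15, 16, 17, 18, 20, 26, 27, 29}


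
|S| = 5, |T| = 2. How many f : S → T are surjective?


n = |S| = 5, k = |T| = 2. Surjections via inclusion-exclusion:
S(n,k) = Σ(-1)^i × C(k,i) × (k-i)^n, i=0 to k
i=0: (-1)^0×C(2,0)×2^5 = 32
i=1: (-1)^1×C(2,1)×1^5 = -2
i=2: (-1)^2×C(2,2)×0^5 = 0
Total = 30

Number of surjections = 30


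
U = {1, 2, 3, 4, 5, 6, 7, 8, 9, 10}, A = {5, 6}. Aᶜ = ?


Aᶜ = U \ A = elements in U but not in A
U = {1, 2, 3, 4, 5, 6, 7, 8, 9, 10}
A = {5, 6}
Aᶜ = {1, 2, 3, 4, 7, 8, 9, 10}

Aᶜ = {1, 2, 3, 4, 7, 8, 9, 10}


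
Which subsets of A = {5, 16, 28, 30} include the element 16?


A subset of A contains 16 iff the remaining 3 elements form any subset of A \ {16}.
Count: 2^(n-1) = 2^3 = 8
Subsets containing 16: {16}, {5, 16}, {16, 28}, {16, 30}, {5, 16, 28}, {5, 16, 30}, {16, 28, 30}, {5, 16, 28, 30}

Subsets containing 16 (8 total): {16}, {5, 16}, {16, 28}, {16, 30}, {5, 16, 28}, {5, 16, 30}, {16, 28, 30}, {5, 16, 28, 30}


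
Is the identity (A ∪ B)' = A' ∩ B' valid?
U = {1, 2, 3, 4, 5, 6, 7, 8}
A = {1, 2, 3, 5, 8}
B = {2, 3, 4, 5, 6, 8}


LHS: A ∪ B = {1, 2, 3, 4, 5, 6, 8}
(A ∪ B)' = U \ (A ∪ B) = {7}
A' = {4, 6, 7}, B' = {1, 7}
Claimed RHS: A' ∩ B' = {7}
Identity is VALID: LHS = RHS = {7} ✓

Identity is valid. (A ∪ B)' = A' ∩ B' = {7}


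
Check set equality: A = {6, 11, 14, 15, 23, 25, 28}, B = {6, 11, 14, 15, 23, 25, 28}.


Two sets are equal iff they have exactly the same elements.
A = {6, 11, 14, 15, 23, 25, 28}
B = {6, 11, 14, 15, 23, 25, 28}
Same elements → A = B

Yes, A = B


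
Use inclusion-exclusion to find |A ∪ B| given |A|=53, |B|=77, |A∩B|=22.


|A ∪ B| = |A| + |B| - |A ∩ B|
= 53 + 77 - 22
= 108

|A ∪ B| = 108


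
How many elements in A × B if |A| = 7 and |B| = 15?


|A × B| = |A| × |B|
= 7 × 15
= 105

|A × B| = 105


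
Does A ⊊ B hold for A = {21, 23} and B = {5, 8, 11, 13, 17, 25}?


A ⊂ B requires: A ⊆ B AND A ≠ B.
A ⊆ B? No
A ⊄ B, so A is not a proper subset.

No, A is not a proper subset of B


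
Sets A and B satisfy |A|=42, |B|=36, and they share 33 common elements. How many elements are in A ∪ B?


|A ∪ B| = |A| + |B| - |A ∩ B|
= 42 + 36 - 33
= 45

|A ∪ B| = 45


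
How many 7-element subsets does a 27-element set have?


C(n,k) = n! / (k!(n-k)!)
C(27,7) = 27! / (7!20!)
= 888030

C(27,7) = 888030


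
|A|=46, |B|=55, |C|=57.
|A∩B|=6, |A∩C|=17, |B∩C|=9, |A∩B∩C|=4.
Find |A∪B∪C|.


|A∪B∪C| = |A|+|B|+|C| - |A∩B|-|A∩C|-|B∩C| + |A∩B∩C|
= 46+55+57 - 6-17-9 + 4
= 158 - 32 + 4
= 130

|A ∪ B ∪ C| = 130


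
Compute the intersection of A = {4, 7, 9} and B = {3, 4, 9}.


A ∩ B = elements in both A and B
A = {4, 7, 9}
B = {3, 4, 9}
A ∩ B = {4, 9}

A ∩ B = {4, 9}


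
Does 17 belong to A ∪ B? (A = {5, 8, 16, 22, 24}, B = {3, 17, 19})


A = {5, 8, 16, 22, 24}, B = {3, 17, 19}
A ∪ B = all elements in A or B
A ∪ B = {3, 5, 8, 16, 17, 19, 22, 24}
Checking if 17 ∈ A ∪ B
17 is in A ∪ B → True

17 ∈ A ∪ B


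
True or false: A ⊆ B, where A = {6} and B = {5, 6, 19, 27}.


A ⊆ B means every element of A is in B.
All elements of A are in B.
So A ⊆ B.

Yes, A ⊆ B


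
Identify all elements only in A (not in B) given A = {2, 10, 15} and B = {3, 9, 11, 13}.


A = {2, 10, 15}
B = {3, 9, 11, 13}
Region: only in A (not in B)
Elements: {2, 10, 15}

Elements only in A (not in B): {2, 10, 15}


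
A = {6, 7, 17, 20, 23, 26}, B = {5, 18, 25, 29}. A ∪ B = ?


A ∪ B = all elements in A or B (or both)
A = {6, 7, 17, 20, 23, 26}
B = {5, 18, 25, 29}
A ∪ B = {5, 6, 7, 17, 18, 20, 23, 25, 26, 29}

A ∪ B = {5, 6, 7, 17, 18, 20, 23, 25, 26, 29}


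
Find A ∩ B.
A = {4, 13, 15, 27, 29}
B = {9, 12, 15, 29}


A ∩ B = elements in both A and B
A = {4, 13, 15, 27, 29}
B = {9, 12, 15, 29}
A ∩ B = {15, 29}

A ∩ B = {15, 29}


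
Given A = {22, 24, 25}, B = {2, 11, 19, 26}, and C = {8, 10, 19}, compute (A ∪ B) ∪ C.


A ∪ B = {2, 11, 19, 22, 24, 25, 26}
(A ∪ B) ∪ C = {2, 8, 10, 11, 19, 22, 24, 25, 26}

A ∪ B ∪ C = {2, 8, 10, 11, 19, 22, 24, 25, 26}


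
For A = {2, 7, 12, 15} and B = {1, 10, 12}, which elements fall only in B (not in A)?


A = {2, 7, 12, 15}
B = {1, 10, 12}
Region: only in B (not in A)
Elements: {1, 10}

Elements only in B (not in A): {1, 10}


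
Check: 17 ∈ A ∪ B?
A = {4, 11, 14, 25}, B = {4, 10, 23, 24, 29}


A = {4, 11, 14, 25}, B = {4, 10, 23, 24, 29}
A ∪ B = all elements in A or B
A ∪ B = {4, 10, 11, 14, 23, 24, 25, 29}
Checking if 17 ∈ A ∪ B
17 is not in A ∪ B → False

17 ∉ A ∪ B


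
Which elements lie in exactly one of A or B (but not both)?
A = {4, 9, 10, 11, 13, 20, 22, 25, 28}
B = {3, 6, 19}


A △ B = (A \ B) ∪ (B \ A) = elements in exactly one of A or B
A \ B = {4, 9, 10, 11, 13, 20, 22, 25, 28}
B \ A = {3, 6, 19}
A △ B = {3, 4, 6, 9, 10, 11, 13, 19, 20, 22, 25, 28}

A △ B = {3, 4, 6, 9, 10, 11, 13, 19, 20, 22, 25, 28}


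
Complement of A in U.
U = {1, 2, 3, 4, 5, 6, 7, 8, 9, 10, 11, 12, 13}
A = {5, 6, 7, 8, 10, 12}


Aᶜ = U \ A = elements in U but not in A
U = {1, 2, 3, 4, 5, 6, 7, 8, 9, 10, 11, 12, 13}
A = {5, 6, 7, 8, 10, 12}
Aᶜ = {1, 2, 3, 4, 9, 11, 13}

Aᶜ = {1, 2, 3, 4, 9, 11, 13}


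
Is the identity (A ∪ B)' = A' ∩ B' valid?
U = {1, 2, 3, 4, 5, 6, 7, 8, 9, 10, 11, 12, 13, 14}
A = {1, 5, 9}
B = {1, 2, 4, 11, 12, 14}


LHS: A ∪ B = {1, 2, 4, 5, 9, 11, 12, 14}
(A ∪ B)' = U \ (A ∪ B) = {3, 6, 7, 8, 10, 13}
A' = {2, 3, 4, 6, 7, 8, 10, 11, 12, 13, 14}, B' = {3, 5, 6, 7, 8, 9, 10, 13}
Claimed RHS: A' ∩ B' = {3, 6, 7, 8, 10, 13}
Identity is VALID: LHS = RHS = {3, 6, 7, 8, 10, 13} ✓

Identity is valid. (A ∪ B)' = A' ∩ B' = {3, 6, 7, 8, 10, 13}


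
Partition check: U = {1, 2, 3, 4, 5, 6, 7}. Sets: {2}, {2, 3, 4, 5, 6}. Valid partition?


A partition requires: (1) non-empty parts, (2) pairwise disjoint, (3) union = U
Parts: {2}, {2, 3, 4, 5, 6}
Union of parts: {2, 3, 4, 5, 6}
U = {1, 2, 3, 4, 5, 6, 7}
All non-empty? True
Pairwise disjoint? False
Covers U? False

No, not a valid partition


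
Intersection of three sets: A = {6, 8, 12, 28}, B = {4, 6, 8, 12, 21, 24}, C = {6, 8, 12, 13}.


A ∩ B = {6, 8, 12}
(A ∩ B) ∩ C = {6, 8, 12}

A ∩ B ∩ C = {6, 8, 12}


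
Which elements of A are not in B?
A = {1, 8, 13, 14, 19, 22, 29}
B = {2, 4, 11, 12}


A \ B = elements in A but not in B
A = {1, 8, 13, 14, 19, 22, 29}
B = {2, 4, 11, 12}
Remove from A any elements in B
A \ B = {1, 8, 13, 14, 19, 22, 29}

A \ B = {1, 8, 13, 14, 19, 22, 29}


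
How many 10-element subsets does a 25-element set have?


C(n,k) = n! / (k!(n-k)!)
C(25,10) = 25! / (10!15!)
= 3268760

C(25,10) = 3268760


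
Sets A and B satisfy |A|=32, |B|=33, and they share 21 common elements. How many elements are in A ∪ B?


|A ∪ B| = |A| + |B| - |A ∩ B|
= 32 + 33 - 21
= 44

|A ∪ B| = 44


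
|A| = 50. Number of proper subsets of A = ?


Total subsets = 2^n = 2^50 = 1125899906842624
Proper subsets exclude the set itself: 2^n - 1
= 1125899906842624 - 1
= 1125899906842623

Number of proper subsets = 1125899906842623


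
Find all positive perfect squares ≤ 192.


Checking each candidate:
Condition: positive perfect squares ≤ 192
Result = {1, 4, 9, 16, 25, 36, 49, 64, 81, 100, 121, 144, 169}

{1, 4, 9, 16, 25, 36, 49, 64, 81, 100, 121, 144, 169}


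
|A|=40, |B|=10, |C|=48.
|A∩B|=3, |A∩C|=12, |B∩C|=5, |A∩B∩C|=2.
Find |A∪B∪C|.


|A∪B∪C| = |A|+|B|+|C| - |A∩B|-|A∩C|-|B∩C| + |A∩B∩C|
= 40+10+48 - 3-12-5 + 2
= 98 - 20 + 2
= 80

|A ∪ B ∪ C| = 80


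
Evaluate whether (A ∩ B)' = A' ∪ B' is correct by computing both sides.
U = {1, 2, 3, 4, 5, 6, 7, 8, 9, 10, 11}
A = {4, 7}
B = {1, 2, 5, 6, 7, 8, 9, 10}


LHS: A ∩ B = {7}
(A ∩ B)' = U \ (A ∩ B) = {1, 2, 3, 4, 5, 6, 8, 9, 10, 11}
A' = {1, 2, 3, 5, 6, 8, 9, 10, 11}, B' = {3, 4, 11}
Claimed RHS: A' ∪ B' = {1, 2, 3, 4, 5, 6, 8, 9, 10, 11}
Identity is VALID: LHS = RHS = {1, 2, 3, 4, 5, 6, 8, 9, 10, 11} ✓

Identity is valid. (A ∩ B)' = A' ∪ B' = {1, 2, 3, 4, 5, 6, 8, 9, 10, 11}


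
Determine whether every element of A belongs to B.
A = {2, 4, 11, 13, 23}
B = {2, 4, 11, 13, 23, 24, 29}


A ⊆ B means every element of A is in B.
All elements of A are in B.
So A ⊆ B.

Yes, A ⊆ B


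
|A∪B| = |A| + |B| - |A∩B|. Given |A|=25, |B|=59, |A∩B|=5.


|A ∪ B| = |A| + |B| - |A ∩ B|
= 25 + 59 - 5
= 79

|A ∪ B| = 79


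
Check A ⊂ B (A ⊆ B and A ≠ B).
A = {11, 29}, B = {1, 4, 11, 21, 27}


A ⊂ B requires: A ⊆ B AND A ≠ B.
A ⊆ B? No
A ⊄ B, so A is not a proper subset.

No, A is not a proper subset of B


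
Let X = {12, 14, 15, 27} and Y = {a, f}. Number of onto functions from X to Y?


n = |X| = 4, k = |Y| = 2. Surjections via inclusion-exclusion:
S(n,k) = Σ(-1)^i × C(k,i) × (k-i)^n, i=0 to k
i=0: (-1)^0×C(2,0)×2^4 = 16
i=1: (-1)^1×C(2,1)×1^4 = -2
i=2: (-1)^2×C(2,2)×0^4 = 0
Total = 14

Number of surjections = 14


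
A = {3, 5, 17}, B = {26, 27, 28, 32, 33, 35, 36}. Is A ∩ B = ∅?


Disjoint means A ∩ B = ∅.
A ∩ B = ∅
A ∩ B = ∅, so A and B are disjoint.

Yes, A and B are disjoint


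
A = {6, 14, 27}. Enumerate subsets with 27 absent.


A subset of A that omits 27 is a subset of A \ {27}, so there are 2^(n-1) = 2^2 = 4 of them.
Subsets excluding 27: ∅, {6}, {14}, {6, 14}

Subsets excluding 27 (4 total): ∅, {6}, {14}, {6, 14}


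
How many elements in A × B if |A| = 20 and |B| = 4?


|A × B| = |A| × |B|
= 20 × 4
= 80

|A × B| = 80


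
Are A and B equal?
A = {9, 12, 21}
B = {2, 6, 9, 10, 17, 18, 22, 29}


Two sets are equal iff they have exactly the same elements.
A = {9, 12, 21}
B = {2, 6, 9, 10, 17, 18, 22, 29}
Differences: {2, 6, 10, 12, 17, 18, 21, 22, 29}
A ≠ B

No, A ≠ B


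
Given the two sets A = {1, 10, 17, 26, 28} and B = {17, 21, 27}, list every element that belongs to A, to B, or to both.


A ∪ B = all elements in A or B (or both)
A = {1, 10, 17, 26, 28}
B = {17, 21, 27}
A ∪ B = {1, 10, 17, 21, 26, 27, 28}

A ∪ B = {1, 10, 17, 21, 26, 27, 28}


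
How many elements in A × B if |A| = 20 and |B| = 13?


|A × B| = |A| × |B|
= 20 × 13
= 260

|A × B| = 260


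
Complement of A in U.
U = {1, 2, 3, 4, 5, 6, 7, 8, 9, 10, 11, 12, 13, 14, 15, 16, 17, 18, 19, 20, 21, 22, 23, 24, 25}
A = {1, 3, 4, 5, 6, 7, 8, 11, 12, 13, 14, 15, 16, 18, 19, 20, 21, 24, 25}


Aᶜ = U \ A = elements in U but not in A
U = {1, 2, 3, 4, 5, 6, 7, 8, 9, 10, 11, 12, 13, 14, 15, 16, 17, 18, 19, 20, 21, 22, 23, 24, 25}
A = {1, 3, 4, 5, 6, 7, 8, 11, 12, 13, 14, 15, 16, 18, 19, 20, 21, 24, 25}
Aᶜ = {2, 9, 10, 17, 22, 23}

Aᶜ = {2, 9, 10, 17, 22, 23}


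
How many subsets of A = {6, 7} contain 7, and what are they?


A subset of A contains 7 iff the remaining 1 elements form any subset of A \ {7}.
Count: 2^(n-1) = 2^1 = 2
Subsets containing 7: {7}, {6, 7}

Subsets containing 7 (2 total): {7}, {6, 7}


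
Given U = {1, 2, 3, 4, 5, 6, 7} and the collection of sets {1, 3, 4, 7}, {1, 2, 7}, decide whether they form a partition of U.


A partition requires: (1) non-empty parts, (2) pairwise disjoint, (3) union = U
Parts: {1, 3, 4, 7}, {1, 2, 7}
Union of parts: {1, 2, 3, 4, 7}
U = {1, 2, 3, 4, 5, 6, 7}
All non-empty? True
Pairwise disjoint? False
Covers U? False

No, not a valid partition


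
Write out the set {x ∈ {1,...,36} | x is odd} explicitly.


Checking each candidate:
Condition: odd numbers in {1,...,36}
Result = {1, 3, 5, 7, 9, 11, 13, 15, 17, 19, 21, 23, 25, 27, 29, 31, 33, 35}

{1, 3, 5, 7, 9, 11, 13, 15, 17, 19, 21, 23, 25, 27, 29, 31, 33, 35}


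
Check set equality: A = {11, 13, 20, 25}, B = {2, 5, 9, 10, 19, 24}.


Two sets are equal iff they have exactly the same elements.
A = {11, 13, 20, 25}
B = {2, 5, 9, 10, 19, 24}
Differences: {2, 5, 9, 10, 11, 13, 19, 20, 24, 25}
A ≠ B

No, A ≠ B


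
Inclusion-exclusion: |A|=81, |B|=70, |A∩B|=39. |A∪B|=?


|A ∪ B| = |A| + |B| - |A ∩ B|
= 81 + 70 - 39
= 112

|A ∪ B| = 112


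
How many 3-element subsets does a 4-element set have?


C(n,k) = n! / (k!(n-k)!)
C(4,3) = 4! / (3!1!)
= 4

C(4,3) = 4


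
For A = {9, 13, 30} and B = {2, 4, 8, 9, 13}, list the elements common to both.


A ∩ B = elements in both A and B
A = {9, 13, 30}
B = {2, 4, 8, 9, 13}
A ∩ B = {9, 13}

A ∩ B = {9, 13}


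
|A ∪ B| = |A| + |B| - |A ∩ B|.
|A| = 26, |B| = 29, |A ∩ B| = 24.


|A ∪ B| = |A| + |B| - |A ∩ B|
= 26 + 29 - 24
= 31

|A ∪ B| = 31


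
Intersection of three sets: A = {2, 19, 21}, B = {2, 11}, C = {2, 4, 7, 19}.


A ∩ B = {2}
(A ∩ B) ∩ C = {2}

A ∩ B ∩ C = {2}


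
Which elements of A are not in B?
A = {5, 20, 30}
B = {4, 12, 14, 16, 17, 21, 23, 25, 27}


A \ B = elements in A but not in B
A = {5, 20, 30}
B = {4, 12, 14, 16, 17, 21, 23, 25, 27}
Remove from A any elements in B
A \ B = {5, 20, 30}

A \ B = {5, 20, 30}


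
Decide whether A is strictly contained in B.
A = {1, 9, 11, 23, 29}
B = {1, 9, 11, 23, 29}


A ⊂ B requires: A ⊆ B AND A ≠ B.
A ⊆ B? Yes
A = B? Yes
A = B, so A is not a PROPER subset.

No, A is not a proper subset of B


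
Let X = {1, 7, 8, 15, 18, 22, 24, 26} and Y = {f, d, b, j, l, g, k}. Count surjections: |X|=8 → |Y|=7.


n = |X| = 8, k = |Y| = 7. Surjections via inclusion-exclusion:
S(n,k) = Σ(-1)^i × C(k,i) × (k-i)^n, i=0 to k
i=0: (-1)^0×C(7,0)×7^8 = 5764801
i=1: (-1)^1×C(7,1)×6^8 = -11757312
i=2: (-1)^2×C(7,2)×5^8 = 8203125
i=3: (-1)^3×C(7,3)×4^8 = -2293760
i=4: (-1)^4×C(7,4)×3^8 = 229635
i=5: (-1)^5×C(7,5)×2^8 = -5376
i=6: (-1)^6×C(7,6)×1^8 = 7
i=7: (-1)^7×C(7,7)×0^8 = 0
Total = 141120

Number of surjections = 141120


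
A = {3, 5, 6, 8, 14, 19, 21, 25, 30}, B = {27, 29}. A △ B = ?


A △ B = (A \ B) ∪ (B \ A) = elements in exactly one of A or B
A \ B = {3, 5, 6, 8, 14, 19, 21, 25, 30}
B \ A = {27, 29}
A △ B = {3, 5, 6, 8, 14, 19, 21, 25, 27, 29, 30}

A △ B = {3, 5, 6, 8, 14, 19, 21, 25, 27, 29, 30}


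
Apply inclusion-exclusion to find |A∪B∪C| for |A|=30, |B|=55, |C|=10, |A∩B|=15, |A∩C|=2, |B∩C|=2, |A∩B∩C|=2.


|A∪B∪C| = |A|+|B|+|C| - |A∩B|-|A∩C|-|B∩C| + |A∩B∩C|
= 30+55+10 - 15-2-2 + 2
= 95 - 19 + 2
= 78

|A ∪ B ∪ C| = 78


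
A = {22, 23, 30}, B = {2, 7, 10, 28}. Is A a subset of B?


A ⊆ B means every element of A is in B.
Elements in A not in B: {22, 23, 30}
So A ⊄ B.

No, A ⊄ B


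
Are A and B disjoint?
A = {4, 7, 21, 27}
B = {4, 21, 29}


Disjoint means A ∩ B = ∅.
A ∩ B = {4, 21}
A ∩ B ≠ ∅, so A and B are NOT disjoint.

No, A and B are not disjoint (A ∩ B = {4, 21})


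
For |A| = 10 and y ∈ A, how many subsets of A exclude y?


Subsets of A avoiding y are subsets of A \ {y}, which has 9 elements.
Count = 2^(n-1) = 2^9
= 512

Number of subsets avoiding y = 512


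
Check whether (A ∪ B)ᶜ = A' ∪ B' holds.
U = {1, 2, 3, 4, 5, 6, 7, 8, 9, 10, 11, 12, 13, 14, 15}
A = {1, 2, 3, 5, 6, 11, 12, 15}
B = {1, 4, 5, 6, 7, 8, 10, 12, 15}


LHS: A ∪ B = {1, 2, 3, 4, 5, 6, 7, 8, 10, 11, 12, 15}
(A ∪ B)' = U \ (A ∪ B) = {9, 13, 14}
A' = {4, 7, 8, 9, 10, 13, 14}, B' = {2, 3, 9, 11, 13, 14}
Claimed RHS: A' ∪ B' = {2, 3, 4, 7, 8, 9, 10, 11, 13, 14}
Identity is INVALID: LHS = {9, 13, 14} but the RHS claimed here equals {2, 3, 4, 7, 8, 9, 10, 11, 13, 14}. The correct form is (A ∪ B)' = A' ∩ B'.

Identity is invalid: (A ∪ B)' = {9, 13, 14} but A' ∪ B' = {2, 3, 4, 7, 8, 9, 10, 11, 13, 14}. The correct De Morgan law is (A ∪ B)' = A' ∩ B'.


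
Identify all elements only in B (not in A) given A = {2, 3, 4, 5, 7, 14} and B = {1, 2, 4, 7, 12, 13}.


A = {2, 3, 4, 5, 7, 14}
B = {1, 2, 4, 7, 12, 13}
Region: only in B (not in A)
Elements: {1, 12, 13}

Elements only in B (not in A): {1, 12, 13}


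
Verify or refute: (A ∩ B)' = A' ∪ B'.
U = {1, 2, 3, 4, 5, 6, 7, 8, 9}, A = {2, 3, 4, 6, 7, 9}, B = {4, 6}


LHS: A ∩ B = {4, 6}
(A ∩ B)' = U \ (A ∩ B) = {1, 2, 3, 5, 7, 8, 9}
A' = {1, 5, 8}, B' = {1, 2, 3, 5, 7, 8, 9}
Claimed RHS: A' ∪ B' = {1, 2, 3, 5, 7, 8, 9}
Identity is VALID: LHS = RHS = {1, 2, 3, 5, 7, 8, 9} ✓

Identity is valid. (A ∩ B)' = A' ∪ B' = {1, 2, 3, 5, 7, 8, 9}


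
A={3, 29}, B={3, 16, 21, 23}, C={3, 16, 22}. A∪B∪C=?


A ∪ B = {3, 16, 21, 23, 29}
(A ∪ B) ∪ C = {3, 16, 21, 22, 23, 29}

A ∪ B ∪ C = {3, 16, 21, 22, 23, 29}


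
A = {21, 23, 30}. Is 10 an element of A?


A = {21, 23, 30}
Checking if 10 is in A
10 is not in A → False

10 ∉ A


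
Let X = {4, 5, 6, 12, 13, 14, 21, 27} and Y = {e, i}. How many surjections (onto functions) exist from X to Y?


n = |X| = 8, k = |Y| = 2. Surjections via inclusion-exclusion:
S(n,k) = Σ(-1)^i × C(k,i) × (k-i)^n, i=0 to k
i=0: (-1)^0×C(2,0)×2^8 = 256
i=1: (-1)^1×C(2,1)×1^8 = -2
i=2: (-1)^2×C(2,2)×0^8 = 0
Total = 254

Number of surjections = 254


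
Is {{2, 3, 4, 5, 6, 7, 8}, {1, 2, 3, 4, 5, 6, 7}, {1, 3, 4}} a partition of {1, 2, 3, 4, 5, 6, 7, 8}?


A partition requires: (1) non-empty parts, (2) pairwise disjoint, (3) union = U
Parts: {2, 3, 4, 5, 6, 7, 8}, {1, 2, 3, 4, 5, 6, 7}, {1, 3, 4}
Union of parts: {1, 2, 3, 4, 5, 6, 7, 8}
U = {1, 2, 3, 4, 5, 6, 7, 8}
All non-empty? True
Pairwise disjoint? False
Covers U? True

No, not a valid partition


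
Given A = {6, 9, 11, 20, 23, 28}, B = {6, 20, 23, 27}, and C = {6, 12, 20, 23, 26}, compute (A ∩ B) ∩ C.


A ∩ B = {6, 20, 23}
(A ∩ B) ∩ C = {6, 20, 23}

A ∩ B ∩ C = {6, 20, 23}


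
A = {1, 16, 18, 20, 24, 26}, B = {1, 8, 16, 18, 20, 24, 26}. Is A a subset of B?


A ⊆ B means every element of A is in B.
All elements of A are in B.
So A ⊆ B.

Yes, A ⊆ B


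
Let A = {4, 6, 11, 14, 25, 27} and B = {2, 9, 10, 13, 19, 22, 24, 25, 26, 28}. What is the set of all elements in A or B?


A ∪ B = all elements in A or B (or both)
A = {4, 6, 11, 14, 25, 27}
B = {2, 9, 10, 13, 19, 22, 24, 25, 26, 28}
A ∪ B = {2, 4, 6, 9, 10, 11, 13, 14, 19, 22, 24, 25, 26, 27, 28}

A ∪ B = {2, 4, 6, 9, 10, 11, 13, 14, 19, 22, 24, 25, 26, 27, 28}


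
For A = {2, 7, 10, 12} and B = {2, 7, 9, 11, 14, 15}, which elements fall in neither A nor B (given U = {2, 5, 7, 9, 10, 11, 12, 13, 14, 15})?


A = {2, 7, 10, 12}
B = {2, 7, 9, 11, 14, 15}
Region: in neither A nor B (given U = {2, 5, 7, 9, 10, 11, 12, 13, 14, 15})
Elements: {5, 13}

Elements in neither A nor B (given U = {2, 5, 7, 9, 10, 11, 12, 13, 14, 15}): {5, 13}


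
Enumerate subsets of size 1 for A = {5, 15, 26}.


|A| = 3, so A has C(3,1) = 3 subsets of size 1.
Enumerate by choosing 1 elements from A at a time:
{5}, {15}, {26}

1-element subsets (3 total): {5}, {15}, {26}


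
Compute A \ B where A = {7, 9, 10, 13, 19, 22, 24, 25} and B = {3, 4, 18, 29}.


A \ B = elements in A but not in B
A = {7, 9, 10, 13, 19, 22, 24, 25}
B = {3, 4, 18, 29}
Remove from A any elements in B
A \ B = {7, 9, 10, 13, 19, 22, 24, 25}

A \ B = {7, 9, 10, 13, 19, 22, 24, 25}


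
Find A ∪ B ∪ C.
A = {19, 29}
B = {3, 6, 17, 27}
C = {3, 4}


A ∪ B = {3, 6, 17, 19, 27, 29}
(A ∪ B) ∪ C = {3, 4, 6, 17, 19, 27, 29}

A ∪ B ∪ C = {3, 4, 6, 17, 19, 27, 29}


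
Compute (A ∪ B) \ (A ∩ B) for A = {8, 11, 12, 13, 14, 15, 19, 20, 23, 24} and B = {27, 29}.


A △ B = (A \ B) ∪ (B \ A) = elements in exactly one of A or B
A \ B = {8, 11, 12, 13, 14, 15, 19, 20, 23, 24}
B \ A = {27, 29}
A △ B = {8, 11, 12, 13, 14, 15, 19, 20, 23, 24, 27, 29}

A △ B = {8, 11, 12, 13, 14, 15, 19, 20, 23, 24, 27, 29}


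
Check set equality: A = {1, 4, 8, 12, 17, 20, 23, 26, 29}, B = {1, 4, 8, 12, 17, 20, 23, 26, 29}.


Two sets are equal iff they have exactly the same elements.
A = {1, 4, 8, 12, 17, 20, 23, 26, 29}
B = {1, 4, 8, 12, 17, 20, 23, 26, 29}
Same elements → A = B

Yes, A = B


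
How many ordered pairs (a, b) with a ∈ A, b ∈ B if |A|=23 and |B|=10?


|A × B| = |A| × |B|
= 23 × 10
= 230

|A × B| = 230


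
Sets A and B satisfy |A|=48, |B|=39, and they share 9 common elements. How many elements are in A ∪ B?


|A ∪ B| = |A| + |B| - |A ∩ B|
= 48 + 39 - 9
= 78

|A ∪ B| = 78


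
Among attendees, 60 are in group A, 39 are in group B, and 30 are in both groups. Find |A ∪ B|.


|A ∪ B| = |A| + |B| - |A ∩ B|
= 60 + 39 - 30
= 69

|A ∪ B| = 69


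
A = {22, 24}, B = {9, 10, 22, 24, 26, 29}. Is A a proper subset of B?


A ⊂ B requires: A ⊆ B AND A ≠ B.
A ⊆ B? Yes
A = B? No
A ⊂ B: Yes (A is a proper subset of B)

Yes, A ⊂ B


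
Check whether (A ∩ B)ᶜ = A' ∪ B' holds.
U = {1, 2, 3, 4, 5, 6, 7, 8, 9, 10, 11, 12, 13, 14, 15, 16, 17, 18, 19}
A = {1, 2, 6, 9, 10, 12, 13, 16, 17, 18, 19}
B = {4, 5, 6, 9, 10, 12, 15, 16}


LHS: A ∩ B = {6, 9, 10, 12, 16}
(A ∩ B)' = U \ (A ∩ B) = {1, 2, 3, 4, 5, 7, 8, 11, 13, 14, 15, 17, 18, 19}
A' = {3, 4, 5, 7, 8, 11, 14, 15}, B' = {1, 2, 3, 7, 8, 11, 13, 14, 17, 18, 19}
Claimed RHS: A' ∪ B' = {1, 2, 3, 4, 5, 7, 8, 11, 13, 14, 15, 17, 18, 19}
Identity is VALID: LHS = RHS = {1, 2, 3, 4, 5, 7, 8, 11, 13, 14, 15, 17, 18, 19} ✓

Identity is valid. (A ∩ B)' = A' ∪ B' = {1, 2, 3, 4, 5, 7, 8, 11, 13, 14, 15, 17, 18, 19}


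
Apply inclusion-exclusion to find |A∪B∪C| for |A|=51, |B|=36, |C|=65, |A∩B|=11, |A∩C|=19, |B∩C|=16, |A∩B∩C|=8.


|A∪B∪C| = |A|+|B|+|C| - |A∩B|-|A∩C|-|B∩C| + |A∩B∩C|
= 51+36+65 - 11-19-16 + 8
= 152 - 46 + 8
= 114

|A ∪ B ∪ C| = 114


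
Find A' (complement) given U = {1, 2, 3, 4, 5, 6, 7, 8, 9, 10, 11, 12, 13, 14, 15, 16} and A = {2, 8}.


Aᶜ = U \ A = elements in U but not in A
U = {1, 2, 3, 4, 5, 6, 7, 8, 9, 10, 11, 12, 13, 14, 15, 16}
A = {2, 8}
Aᶜ = {1, 3, 4, 5, 6, 7, 9, 10, 11, 12, 13, 14, 15, 16}

Aᶜ = {1, 3, 4, 5, 6, 7, 9, 10, 11, 12, 13, 14, 15, 16}


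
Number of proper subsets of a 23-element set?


Total subsets = 2^n = 2^23 = 8388608
Proper subsets exclude the set itself: 2^n - 1
= 8388608 - 1
= 8388607

Number of proper subsets = 8388607


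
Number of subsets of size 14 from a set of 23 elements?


C(n,k) = n! / (k!(n-k)!)
C(23,14) = 23! / (14!9!)
= 817190

C(23,14) = 817190


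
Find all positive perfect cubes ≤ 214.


Checking each candidate:
Condition: positive perfect cubes ≤ 214
Result = {1, 8, 27, 64, 125}

{1, 8, 27, 64, 125}


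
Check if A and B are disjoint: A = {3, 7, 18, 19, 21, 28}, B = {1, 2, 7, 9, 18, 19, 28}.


Disjoint means A ∩ B = ∅.
A ∩ B = {7, 18, 19, 28}
A ∩ B ≠ ∅, so A and B are NOT disjoint.

No, A and B are not disjoint (A ∩ B = {7, 18, 19, 28})


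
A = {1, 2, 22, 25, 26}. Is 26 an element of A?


A = {1, 2, 22, 25, 26}
Checking if 26 is in A
26 is in A → True

26 ∈ A


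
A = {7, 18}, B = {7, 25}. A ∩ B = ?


A ∩ B = elements in both A and B
A = {7, 18}
B = {7, 25}
A ∩ B = {7}

A ∩ B = {7}


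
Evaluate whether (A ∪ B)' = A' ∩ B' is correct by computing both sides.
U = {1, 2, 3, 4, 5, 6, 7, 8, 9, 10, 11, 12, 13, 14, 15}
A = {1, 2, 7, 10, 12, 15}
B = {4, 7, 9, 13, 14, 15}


LHS: A ∪ B = {1, 2, 4, 7, 9, 10, 12, 13, 14, 15}
(A ∪ B)' = U \ (A ∪ B) = {3, 5, 6, 8, 11}
A' = {3, 4, 5, 6, 8, 9, 11, 13, 14}, B' = {1, 2, 3, 5, 6, 8, 10, 11, 12}
Claimed RHS: A' ∩ B' = {3, 5, 6, 8, 11}
Identity is VALID: LHS = RHS = {3, 5, 6, 8, 11} ✓

Identity is valid. (A ∪ B)' = A' ∩ B' = {3, 5, 6, 8, 11}


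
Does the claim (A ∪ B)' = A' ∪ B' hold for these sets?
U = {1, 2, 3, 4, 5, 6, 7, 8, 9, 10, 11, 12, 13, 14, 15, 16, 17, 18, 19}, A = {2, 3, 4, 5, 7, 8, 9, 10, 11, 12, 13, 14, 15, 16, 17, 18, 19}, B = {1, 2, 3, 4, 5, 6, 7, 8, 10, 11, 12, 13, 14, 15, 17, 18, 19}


LHS: A ∪ B = {1, 2, 3, 4, 5, 6, 7, 8, 9, 10, 11, 12, 13, 14, 15, 16, 17, 18, 19}
(A ∪ B)' = U \ (A ∪ B) = ∅
A' = {1, 6}, B' = {9, 16}
Claimed RHS: A' ∪ B' = {1, 6, 9, 16}
Identity is INVALID: LHS = ∅ but the RHS claimed here equals {1, 6, 9, 16}. The correct form is (A ∪ B)' = A' ∩ B'.

Identity is invalid: (A ∪ B)' = ∅ but A' ∪ B' = {1, 6, 9, 16}. The correct De Morgan law is (A ∪ B)' = A' ∩ B'.


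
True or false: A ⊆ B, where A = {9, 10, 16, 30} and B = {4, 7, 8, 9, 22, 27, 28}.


A ⊆ B means every element of A is in B.
Elements in A not in B: {10, 16, 30}
So A ⊄ B.

No, A ⊄ B


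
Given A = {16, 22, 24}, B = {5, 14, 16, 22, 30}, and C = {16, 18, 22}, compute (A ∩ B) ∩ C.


A ∩ B = {16, 22}
(A ∩ B) ∩ C = {16, 22}

A ∩ B ∩ C = {16, 22}


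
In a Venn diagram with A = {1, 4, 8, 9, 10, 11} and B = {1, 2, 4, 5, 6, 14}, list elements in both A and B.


A = {1, 4, 8, 9, 10, 11}
B = {1, 2, 4, 5, 6, 14}
Region: in both A and B
Elements: {1, 4}

Elements in both A and B: {1, 4}


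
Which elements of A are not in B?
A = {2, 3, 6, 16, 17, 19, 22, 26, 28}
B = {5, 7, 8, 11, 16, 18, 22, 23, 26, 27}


A \ B = elements in A but not in B
A = {2, 3, 6, 16, 17, 19, 22, 26, 28}
B = {5, 7, 8, 11, 16, 18, 22, 23, 26, 27}
Remove from A any elements in B
A \ B = {2, 3, 6, 17, 19, 28}

A \ B = {2, 3, 6, 17, 19, 28}


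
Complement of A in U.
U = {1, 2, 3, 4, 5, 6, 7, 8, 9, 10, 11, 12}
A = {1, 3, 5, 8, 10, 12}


Aᶜ = U \ A = elements in U but not in A
U = {1, 2, 3, 4, 5, 6, 7, 8, 9, 10, 11, 12}
A = {1, 3, 5, 8, 10, 12}
Aᶜ = {2, 4, 6, 7, 9, 11}

Aᶜ = {2, 4, 6, 7, 9, 11}


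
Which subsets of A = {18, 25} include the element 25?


A subset of A contains 25 iff the remaining 1 elements form any subset of A \ {25}.
Count: 2^(n-1) = 2^1 = 2
Subsets containing 25: {25}, {18, 25}

Subsets containing 25 (2 total): {25}, {18, 25}


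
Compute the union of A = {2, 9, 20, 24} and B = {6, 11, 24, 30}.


A ∪ B = all elements in A or B (or both)
A = {2, 9, 20, 24}
B = {6, 11, 24, 30}
A ∪ B = {2, 6, 9, 11, 20, 24, 30}

A ∪ B = {2, 6, 9, 11, 20, 24, 30}


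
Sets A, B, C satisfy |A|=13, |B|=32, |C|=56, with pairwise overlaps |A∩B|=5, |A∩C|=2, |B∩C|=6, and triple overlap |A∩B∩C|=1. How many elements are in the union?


|A∪B∪C| = |A|+|B|+|C| - |A∩B|-|A∩C|-|B∩C| + |A∩B∩C|
= 13+32+56 - 5-2-6 + 1
= 101 - 13 + 1
= 89

|A ∪ B ∪ C| = 89


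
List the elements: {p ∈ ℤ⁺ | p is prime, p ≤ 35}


Checking each candidate:
Condition: primes ≤ 35
Result = {2, 3, 5, 7, 11, 13, 17, 19, 23, 29, 31}

{2, 3, 5, 7, 11, 13, 17, 19, 23, 29, 31}


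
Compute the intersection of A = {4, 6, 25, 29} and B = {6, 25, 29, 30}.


A ∩ B = elements in both A and B
A = {4, 6, 25, 29}
B = {6, 25, 29, 30}
A ∩ B = {6, 25, 29}

A ∩ B = {6, 25, 29}


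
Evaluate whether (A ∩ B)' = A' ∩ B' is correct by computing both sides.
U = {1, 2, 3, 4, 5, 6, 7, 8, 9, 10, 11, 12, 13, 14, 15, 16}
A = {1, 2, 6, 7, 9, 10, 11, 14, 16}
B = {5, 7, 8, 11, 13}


LHS: A ∩ B = {7, 11}
(A ∩ B)' = U \ (A ∩ B) = {1, 2, 3, 4, 5, 6, 8, 9, 10, 12, 13, 14, 15, 16}
A' = {3, 4, 5, 8, 12, 13, 15}, B' = {1, 2, 3, 4, 6, 9, 10, 12, 14, 15, 16}
Claimed RHS: A' ∩ B' = {3, 4, 12, 15}
Identity is INVALID: LHS = {1, 2, 3, 4, 5, 6, 8, 9, 10, 12, 13, 14, 15, 16} but the RHS claimed here equals {3, 4, 12, 15}. The correct form is (A ∩ B)' = A' ∪ B'.

Identity is invalid: (A ∩ B)' = {1, 2, 3, 4, 5, 6, 8, 9, 10, 12, 13, 14, 15, 16} but A' ∩ B' = {3, 4, 12, 15}. The correct De Morgan law is (A ∩ B)' = A' ∪ B'.


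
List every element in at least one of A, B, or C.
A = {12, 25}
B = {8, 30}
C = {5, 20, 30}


A ∪ B = {8, 12, 25, 30}
(A ∪ B) ∪ C = {5, 8, 12, 20, 25, 30}

A ∪ B ∪ C = {5, 8, 12, 20, 25, 30}


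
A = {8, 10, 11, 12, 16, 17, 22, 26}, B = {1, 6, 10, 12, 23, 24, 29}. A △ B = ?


A △ B = (A \ B) ∪ (B \ A) = elements in exactly one of A or B
A \ B = {8, 11, 16, 17, 22, 26}
B \ A = {1, 6, 23, 24, 29}
A △ B = {1, 6, 8, 11, 16, 17, 22, 23, 24, 26, 29}

A △ B = {1, 6, 8, 11, 16, 17, 22, 23, 24, 26, 29}


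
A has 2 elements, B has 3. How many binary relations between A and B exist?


A relation from A to B is any subset of A × B.
|A × B| = 2 × 3 = 6
# relations = 2^|A × B| = 2^6 = 64

Number of relations = 64


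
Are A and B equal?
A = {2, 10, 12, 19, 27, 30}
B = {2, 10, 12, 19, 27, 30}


Two sets are equal iff they have exactly the same elements.
A = {2, 10, 12, 19, 27, 30}
B = {2, 10, 12, 19, 27, 30}
Same elements → A = B

Yes, A = B


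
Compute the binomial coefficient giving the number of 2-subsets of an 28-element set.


C(n,k) = n! / (k!(n-k)!)
C(28,2) = 28! / (2!26!)
= 378

C(28,2) = 378


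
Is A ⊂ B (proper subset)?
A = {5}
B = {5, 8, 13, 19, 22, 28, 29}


A ⊂ B requires: A ⊆ B AND A ≠ B.
A ⊆ B? Yes
A = B? No
A ⊂ B: Yes (A is a proper subset of B)

Yes, A ⊂ B


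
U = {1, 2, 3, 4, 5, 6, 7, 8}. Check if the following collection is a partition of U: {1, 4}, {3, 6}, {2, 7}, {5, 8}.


A partition requires: (1) non-empty parts, (2) pairwise disjoint, (3) union = U
Parts: {1, 4}, {3, 6}, {2, 7}, {5, 8}
Union of parts: {1, 2, 3, 4, 5, 6, 7, 8}
U = {1, 2, 3, 4, 5, 6, 7, 8}
All non-empty? True
Pairwise disjoint? True
Covers U? True

Yes, valid partition


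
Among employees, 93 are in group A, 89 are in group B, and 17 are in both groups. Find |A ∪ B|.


|A ∪ B| = |A| + |B| - |A ∩ B|
= 93 + 89 - 17
= 165

|A ∪ B| = 165


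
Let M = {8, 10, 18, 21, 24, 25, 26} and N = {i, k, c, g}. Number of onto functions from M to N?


n = |M| = 7, k = |N| = 4. Surjections via inclusion-exclusion:
S(n,k) = Σ(-1)^i × C(k,i) × (k-i)^n, i=0 to k
i=0: (-1)^0×C(4,0)×4^7 = 16384
i=1: (-1)^1×C(4,1)×3^7 = -8748
i=2: (-1)^2×C(4,2)×2^7 = 768
i=3: (-1)^3×C(4,3)×1^7 = -4
i=4: (-1)^4×C(4,4)×0^7 = 0
Total = 8400

Number of surjections = 8400


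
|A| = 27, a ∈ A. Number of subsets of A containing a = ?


Subsets of A containing a correspond to subsets of A \ {a}, which has 26 elements.
Count = 2^(n-1) = 2^26
= 67108864

Number of subsets containing a = 67108864


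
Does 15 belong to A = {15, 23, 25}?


A = {15, 23, 25}
Checking if 15 is in A
15 is in A → True

15 ∈ A


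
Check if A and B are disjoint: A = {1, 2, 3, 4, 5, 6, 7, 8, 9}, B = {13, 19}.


Disjoint means A ∩ B = ∅.
A ∩ B = ∅
A ∩ B = ∅, so A and B are disjoint.

Yes, A and B are disjoint


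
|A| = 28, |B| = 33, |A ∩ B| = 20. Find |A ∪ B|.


|A ∪ B| = |A| + |B| - |A ∩ B|
= 28 + 33 - 20
= 41

|A ∪ B| = 41
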